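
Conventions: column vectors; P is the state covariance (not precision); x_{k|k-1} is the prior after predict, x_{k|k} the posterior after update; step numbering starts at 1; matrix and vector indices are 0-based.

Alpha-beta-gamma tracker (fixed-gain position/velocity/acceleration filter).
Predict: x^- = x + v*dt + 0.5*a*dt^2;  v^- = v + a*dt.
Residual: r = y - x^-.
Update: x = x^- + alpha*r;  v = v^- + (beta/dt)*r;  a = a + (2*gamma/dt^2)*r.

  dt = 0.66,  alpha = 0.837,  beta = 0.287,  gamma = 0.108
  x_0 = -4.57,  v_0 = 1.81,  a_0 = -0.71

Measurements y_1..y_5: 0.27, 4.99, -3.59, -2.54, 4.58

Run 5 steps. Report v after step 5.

step 1: x_pred=-3.5300  r=3.8000  x^+=-0.3494  v^+=2.9938  a^+=1.1743
step 2: x_pred=1.8823  r=3.1077  x^+=4.4834  v^+=5.1203  a^+=2.7153
step 3: x_pred=8.4542  r=-12.0442  x^+=-1.6268  v^+=1.6750  a^+=-3.2570
step 4: x_pred=-1.2307  r=-1.3093  x^+=-2.3266  v^+=-1.0440  a^+=-3.9063
step 5: x_pred=-3.8664  r=8.4464  x^+=3.2032  v^+=0.0508  a^+=0.2820

v_post = 0.0508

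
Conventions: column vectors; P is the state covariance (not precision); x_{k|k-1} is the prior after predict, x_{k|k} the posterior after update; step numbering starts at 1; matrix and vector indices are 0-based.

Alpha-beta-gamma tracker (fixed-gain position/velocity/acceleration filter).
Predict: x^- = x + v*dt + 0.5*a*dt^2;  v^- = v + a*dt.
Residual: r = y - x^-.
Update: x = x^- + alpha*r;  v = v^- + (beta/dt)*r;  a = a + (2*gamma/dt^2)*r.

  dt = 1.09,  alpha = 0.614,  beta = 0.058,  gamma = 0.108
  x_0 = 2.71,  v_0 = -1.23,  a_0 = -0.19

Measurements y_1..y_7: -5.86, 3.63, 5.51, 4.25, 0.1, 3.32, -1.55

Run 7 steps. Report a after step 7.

step 1: x_pred=1.2564  r=-7.1164  x^+=-3.1131  v^+=-1.8158  a^+=-1.4838
step 2: x_pred=-5.9737  r=9.6037  x^+=-0.0770  v^+=-2.9221  a^+=0.2622
step 3: x_pred=-3.1063  r=8.6163  x^+=2.1841  v^+=-2.1778  a^+=1.8287
step 4: x_pred=0.8966  r=3.3534  x^+=2.9556  v^+=-0.0061  a^+=2.4383
step 5: x_pred=4.3974  r=-4.2974  x^+=1.7588  v^+=2.4230  a^+=1.6570
step 6: x_pred=5.3842  r=-2.0642  x^+=4.1168  v^+=4.1193  a^+=1.2818
step 7: x_pred=9.3683  r=-10.9183  x^+=2.6645  v^+=4.9355  a^+=-0.7032

a_post = -0.7032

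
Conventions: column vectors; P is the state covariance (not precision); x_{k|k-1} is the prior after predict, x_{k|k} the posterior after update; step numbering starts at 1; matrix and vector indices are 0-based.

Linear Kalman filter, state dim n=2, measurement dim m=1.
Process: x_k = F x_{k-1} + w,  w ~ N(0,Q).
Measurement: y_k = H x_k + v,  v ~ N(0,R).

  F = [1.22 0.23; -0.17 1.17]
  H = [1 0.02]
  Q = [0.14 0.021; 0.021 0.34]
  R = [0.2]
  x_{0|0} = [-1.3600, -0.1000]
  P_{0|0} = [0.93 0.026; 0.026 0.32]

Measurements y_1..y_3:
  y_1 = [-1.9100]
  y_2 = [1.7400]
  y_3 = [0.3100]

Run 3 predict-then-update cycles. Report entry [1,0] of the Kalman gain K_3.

K[1,0] = 0.6993

step 1: x^-=[-1.6822, 0.1142]  P^-=[1.5557 -0.0497; -0.0497 0.7946]  S=[1.7541]  K=[0.8864; -0.0193]  nu=[-0.2301]  x^+=[-1.8861, 0.1186]  P^+=[0.1777 -0.0197; -0.0197 0.7939]
step 2: x^-=[-2.2738, 0.4594]  P^-=[0.4354 0.1704; 0.1704 1.4398]  S=[0.6428]  K=[0.6826; 0.3099]  nu=[4.0046]  x^+=[0.4599, 1.7005]  P^+=[0.1358 0.0344; 0.0344 1.3781]
step 3: x^-=[0.9522, 1.9115]  P^-=[0.4344 0.4115; 0.4115 2.2167]  S=[0.6517]  K=[0.6791; 0.6993]  nu=[-0.6805]  x^+=[0.4901, 1.4356]  P^+=[0.1338 0.1019; 0.1019 1.8979]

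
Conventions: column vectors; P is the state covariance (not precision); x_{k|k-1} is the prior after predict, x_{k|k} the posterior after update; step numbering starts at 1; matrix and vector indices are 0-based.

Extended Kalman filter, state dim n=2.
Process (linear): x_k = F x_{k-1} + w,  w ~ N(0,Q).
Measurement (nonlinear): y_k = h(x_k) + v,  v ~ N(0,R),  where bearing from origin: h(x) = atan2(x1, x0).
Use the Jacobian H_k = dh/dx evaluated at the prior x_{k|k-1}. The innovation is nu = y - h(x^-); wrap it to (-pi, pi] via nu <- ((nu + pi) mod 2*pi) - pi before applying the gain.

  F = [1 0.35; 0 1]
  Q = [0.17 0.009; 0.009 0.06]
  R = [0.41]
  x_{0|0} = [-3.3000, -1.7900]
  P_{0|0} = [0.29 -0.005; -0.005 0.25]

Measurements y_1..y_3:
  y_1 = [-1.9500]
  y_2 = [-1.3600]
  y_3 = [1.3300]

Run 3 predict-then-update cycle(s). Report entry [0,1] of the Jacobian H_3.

step 1: x^-=[-3.9265, -1.7900]  P^-=[0.4871 0.0915; 0.0915 0.3100]  H_jac=[0.0961 -0.2109]  S=[0.4246]  K=[0.0648; -0.1332]  nu=[0.7639]  x^+=[-3.8770, -1.8918]  P^+=[0.4853 0.0952; 0.0952 0.3025]
step 2: x^-=[-4.5391, -1.8918]  P^-=[0.7590 0.2100; 0.2100 0.3625]  H_jac=[0.0782 -0.1877]  S=[0.4212]  K=[0.0474; -0.1225]  nu=[1.3867]  x^+=[-4.4734, -2.0617]  P^+=[0.7581 0.2125; 0.2125 0.3561]
step 3: x^-=[-5.1950, -2.0617]  P^-=[1.1204 0.3461; 0.3461 0.4161]  H_jac=[0.0660 -0.1663]  S=[0.4188]  K=[0.0391; -0.1107]  nu=[-2.1894]  x^+=[-5.2806, -1.8193]  P^+=[1.1198 0.3479; 0.3479 0.4110]

H_jac[0,1] = -0.1663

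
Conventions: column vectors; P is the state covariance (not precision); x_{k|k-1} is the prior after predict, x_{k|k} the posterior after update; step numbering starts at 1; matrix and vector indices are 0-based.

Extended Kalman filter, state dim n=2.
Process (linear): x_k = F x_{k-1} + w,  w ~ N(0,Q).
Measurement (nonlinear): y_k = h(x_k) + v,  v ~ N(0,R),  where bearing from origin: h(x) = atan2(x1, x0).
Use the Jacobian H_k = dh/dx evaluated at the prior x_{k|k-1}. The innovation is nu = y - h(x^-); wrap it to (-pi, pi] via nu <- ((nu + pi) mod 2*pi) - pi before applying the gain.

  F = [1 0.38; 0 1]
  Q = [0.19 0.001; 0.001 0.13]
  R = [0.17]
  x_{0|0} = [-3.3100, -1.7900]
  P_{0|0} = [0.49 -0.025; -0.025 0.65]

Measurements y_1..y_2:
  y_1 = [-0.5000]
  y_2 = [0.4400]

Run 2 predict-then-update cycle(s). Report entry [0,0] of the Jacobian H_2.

H_jac[0,0] = 0.0925

step 1: x^-=[-3.9902, -1.7900]  P^-=[0.7549 0.2230; 0.2230 0.7800]  H_jac=[0.0936 -0.2086]  S=[0.2019]  K=[0.1195; -0.7028]  nu=[2.2199]  x^+=[-3.7249, -3.3501]  P^+=[0.7520 0.2400; 0.2400 0.6803]
step 2: x^-=[-4.9979, -3.3501]  P^-=[1.2226 0.4995; 0.4995 0.8103]  H_jac=[0.0925 -0.1381]  S=[0.1832]  K=[0.2412; -0.3584]  nu=[2.9911]  x^+=[-4.2764, -4.4222]  P^+=[1.2119 0.5153; 0.5153 0.7868]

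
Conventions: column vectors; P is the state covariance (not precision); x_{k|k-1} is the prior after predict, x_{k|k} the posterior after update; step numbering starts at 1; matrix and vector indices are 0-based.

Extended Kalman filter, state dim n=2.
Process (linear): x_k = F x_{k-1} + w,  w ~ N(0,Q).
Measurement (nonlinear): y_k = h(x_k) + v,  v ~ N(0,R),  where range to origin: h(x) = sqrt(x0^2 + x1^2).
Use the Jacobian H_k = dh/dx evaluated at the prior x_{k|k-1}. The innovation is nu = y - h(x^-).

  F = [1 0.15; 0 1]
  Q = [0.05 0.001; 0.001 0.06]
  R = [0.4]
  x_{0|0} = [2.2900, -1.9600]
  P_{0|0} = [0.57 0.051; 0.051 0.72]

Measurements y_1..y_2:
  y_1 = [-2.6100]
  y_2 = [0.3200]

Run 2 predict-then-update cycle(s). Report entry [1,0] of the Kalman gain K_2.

K[1,0] = 0.5996

step 1: x^-=[1.9960, -1.9600]  P^-=[0.6515 0.1600; 0.1600 0.7800]  H_jac=[0.7135 -0.7006]  S=[0.9546]  K=[0.3695; -0.4529]  nu=[-5.4074]  x^+=[-0.0022, 0.4890]  P^+=[0.5212 0.3198; 0.3198 0.5842]
step 2: x^-=[0.0712, 0.4890]  P^-=[0.6802 0.4084; 0.4084 0.6442]  H_jac=[0.1440 0.9896]  S=[1.1614]  K=[0.4323; 0.5996]  nu=[-0.1742]  x^+=[-0.0041, 0.3846]  P^+=[0.4631 0.1073; 0.1073 0.2267]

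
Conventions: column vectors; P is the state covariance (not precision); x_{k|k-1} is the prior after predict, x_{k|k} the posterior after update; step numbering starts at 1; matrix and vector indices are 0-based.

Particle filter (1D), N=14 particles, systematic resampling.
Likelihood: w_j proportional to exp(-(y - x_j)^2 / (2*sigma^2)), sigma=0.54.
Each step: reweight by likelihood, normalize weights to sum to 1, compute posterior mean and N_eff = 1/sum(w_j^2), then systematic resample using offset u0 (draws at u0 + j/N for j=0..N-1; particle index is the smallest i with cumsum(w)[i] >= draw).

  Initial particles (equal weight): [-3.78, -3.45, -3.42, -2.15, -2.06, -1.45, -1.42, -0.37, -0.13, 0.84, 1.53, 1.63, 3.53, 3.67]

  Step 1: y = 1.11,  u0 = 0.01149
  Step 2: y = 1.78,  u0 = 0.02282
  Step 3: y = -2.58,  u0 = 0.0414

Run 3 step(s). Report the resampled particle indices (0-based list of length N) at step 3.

resampled_idx = [0, 0, 0, 0, 0, 0, 0, 1, 1, 1, 1, 1, 1, 1]

step 1: w=[0.0000, 0.0000, 0.0000, 0.0000, 0.0000, 0.0000, 0.0000, 0.0100, 0.0305, 0.3762, 0.3151, 0.2682, 0.0000, 0.0000]  mean=1.2276  Neff=3.1871  idx=[8, 9, 9, 9, 9, 9, 10, 10, 10, 10, 10, 11, 11, 11]
step 2: w=[0.0002, 0.0259, 0.0259, 0.0259, 0.0259, 0.0259, 0.1060, 0.1060, 0.1060, 0.1060, 0.1060, 0.1135, 0.1135, 0.1135]  mean=1.4742  Neff=10.1921  idx=[1, 4, 6, 7, 7, 8, 9, 9, 10, 11, 11, 12, 12, 13]
step 3: w=[0.4997, 0.4997, 0.0001, 0.0001, 0.0001, 0.0001, 0.0001, 0.0001, 0.0001, 0.0000, 0.0000, 0.0000, 0.0000, 0.0000]  mean=0.8404  Neff=2.0022  idx=[0, 0, 0, 0, 0, 0, 0, 1, 1, 1, 1, 1, 1, 1]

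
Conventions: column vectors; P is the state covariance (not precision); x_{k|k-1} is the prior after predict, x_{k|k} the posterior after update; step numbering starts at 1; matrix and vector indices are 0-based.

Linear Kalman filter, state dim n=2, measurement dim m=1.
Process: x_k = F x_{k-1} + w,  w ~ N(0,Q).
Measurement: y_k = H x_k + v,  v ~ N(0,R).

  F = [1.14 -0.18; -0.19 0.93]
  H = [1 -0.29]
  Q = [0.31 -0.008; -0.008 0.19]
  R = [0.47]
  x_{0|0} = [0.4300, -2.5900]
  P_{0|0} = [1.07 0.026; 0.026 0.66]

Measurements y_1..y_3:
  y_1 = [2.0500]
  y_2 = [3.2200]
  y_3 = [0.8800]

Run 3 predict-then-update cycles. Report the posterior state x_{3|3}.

step 1: x^-=[0.9564, -2.4904]  P^-=[1.7113 -0.3218; -0.3218 0.7903]  S=[2.4344]  K=[0.7413; -0.2263]  nu=[0.3714]  x^+=[1.2317, -2.5745]  P^+=[0.3735 0.0866; 0.0866 0.6656]
step 2: x^-=[1.8675, -2.6283]  P^-=[0.7815 -0.1055; -0.1055 0.7485]  S=[1.3756]  K=[0.5903; -0.2345]  nu=[0.5903]  x^+=[2.2160, -2.7667]  P^+=[0.3021 0.0849; 0.0849 0.6729]
step 3: x^-=[3.0242, -2.9941]  P^-=[0.6895 -0.0931; -0.0931 0.7529]  S=[1.2769]  K=[0.5612; -0.2439]  nu=[-3.0125]  x^+=[1.3337, -2.2592]  P^+=[0.2874 0.0817; 0.0817 0.6769]

x_post = [1.3337, -2.2592]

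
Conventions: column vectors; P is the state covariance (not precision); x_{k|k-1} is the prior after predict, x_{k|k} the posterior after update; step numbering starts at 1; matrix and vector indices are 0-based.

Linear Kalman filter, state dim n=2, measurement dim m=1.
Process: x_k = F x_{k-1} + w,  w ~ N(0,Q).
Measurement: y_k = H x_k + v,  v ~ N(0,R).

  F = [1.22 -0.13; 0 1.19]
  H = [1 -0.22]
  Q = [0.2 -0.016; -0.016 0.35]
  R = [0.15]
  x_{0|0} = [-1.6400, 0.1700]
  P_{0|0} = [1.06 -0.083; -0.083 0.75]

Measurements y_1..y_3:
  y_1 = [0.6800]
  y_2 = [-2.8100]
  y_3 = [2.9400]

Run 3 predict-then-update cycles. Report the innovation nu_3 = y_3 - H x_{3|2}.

innov = [5.4905]

step 1: x^-=[-2.0229, 0.2023]  P^-=[1.8167 -0.2525; -0.2525 1.4121]  S=[2.1462]  K=[0.8724; -0.2624]  nu=[2.7474]  x^+=[0.3739, -0.5187]  P^+=[0.1834 0.2388; 0.2388 1.2643]
step 2: x^-=[0.5236, -0.6172]  P^-=[0.4186 0.1351; 0.1351 2.1404]  S=[0.6127]  K=[0.6346; -0.5480]  nu=[-3.4693]  x^+=[-1.6782, 1.2841]  P^+=[0.1718 0.3482; 0.3482 1.9563]
step 3: x^-=[-2.2143, 1.5281]  P^-=[0.3783 0.1869; 0.1869 3.1204]  S=[0.5971]  K=[0.5647; -0.8367]  nu=[5.4905]  x^+=[0.8863, -3.0659]  P^+=[0.1879 0.4690; 0.4690 2.7023]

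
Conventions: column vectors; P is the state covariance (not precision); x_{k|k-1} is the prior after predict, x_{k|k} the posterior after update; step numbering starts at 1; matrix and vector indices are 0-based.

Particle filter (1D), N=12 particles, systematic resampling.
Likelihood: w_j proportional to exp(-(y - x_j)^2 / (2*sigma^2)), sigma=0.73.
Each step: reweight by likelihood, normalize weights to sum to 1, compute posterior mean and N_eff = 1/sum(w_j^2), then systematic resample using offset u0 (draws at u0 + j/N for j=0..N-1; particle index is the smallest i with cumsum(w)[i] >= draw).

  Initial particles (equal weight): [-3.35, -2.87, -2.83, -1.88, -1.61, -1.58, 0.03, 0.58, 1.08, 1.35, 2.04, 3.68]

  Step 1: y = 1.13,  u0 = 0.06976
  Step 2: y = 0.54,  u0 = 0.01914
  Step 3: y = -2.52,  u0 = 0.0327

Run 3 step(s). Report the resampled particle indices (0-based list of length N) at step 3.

resampled_idx = [0, 0, 0, 0, 0, 0, 0, 0, 0, 0, 2, 4]

step 1: w=[0.0000, 0.0000, 0.0000, 0.0001, 0.0002, 0.0003, 0.0920, 0.2156, 0.2857, 0.2737, 0.1317, 0.0006]  mean=1.0759  Neff=4.3696  idx=[6, 7, 7, 8, 8, 8, 8, 9, 9, 9, 10, 10]
step 2: w=[0.1019, 0.1299, 0.1299, 0.0990, 0.0990, 0.0990, 0.0990, 0.0703, 0.0703, 0.0703, 0.0158, 0.0158]  mean=0.9303  Neff=10.1381  idx=[0, 1, 1, 2, 2, 3, 4, 5, 6, 7, 8, 9]
step 3: w=[0.8149, 0.0441, 0.0441, 0.0441, 0.0441, 0.0019, 0.0019, 0.0019, 0.0019, 0.0003, 0.0003, 0.0003]  mean=0.1363  Neff=1.4882  idx=[0, 0, 0, 0, 0, 0, 0, 0, 0, 0, 2, 4]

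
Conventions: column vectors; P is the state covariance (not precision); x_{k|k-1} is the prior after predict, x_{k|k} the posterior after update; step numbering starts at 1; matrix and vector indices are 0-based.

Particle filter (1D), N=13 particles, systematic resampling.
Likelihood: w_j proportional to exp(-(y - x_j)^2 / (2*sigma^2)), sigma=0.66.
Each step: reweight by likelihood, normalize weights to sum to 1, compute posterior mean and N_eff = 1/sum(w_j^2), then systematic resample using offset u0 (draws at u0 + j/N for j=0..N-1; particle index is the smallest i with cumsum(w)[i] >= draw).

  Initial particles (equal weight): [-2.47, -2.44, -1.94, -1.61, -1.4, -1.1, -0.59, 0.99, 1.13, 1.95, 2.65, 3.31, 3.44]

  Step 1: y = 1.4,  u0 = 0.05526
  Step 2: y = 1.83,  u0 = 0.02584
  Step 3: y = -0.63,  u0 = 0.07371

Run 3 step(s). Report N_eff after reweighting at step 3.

step 1: w=[0.0000, 0.0000, 0.0000, 0.0000, 0.0000, 0.0003, 0.0040, 0.3109, 0.3468, 0.2664, 0.0627, 0.0057, 0.0032]  mean=1.4124  Neff=3.4265  idx=[7, 7, 7, 7, 8, 8, 8, 8, 9, 9, 9, 9, 10]
step 2: w=[0.0526, 0.0526, 0.0526, 0.0526, 0.0674, 0.0674, 0.0674, 0.0674, 0.1163, 0.1163, 0.1163, 0.1163, 0.0547]  mean=1.5652  Neff=11.5799  idx=[0, 1, 3, 4, 5, 6, 8, 8, 9, 10, 10, 11, 12]
step 3: w=[0.2083, 0.2083, 0.2083, 0.1210, 0.1210, 0.1210, 0.0020, 0.0020, 0.0020, 0.0020, 0.0020, 0.0020, 0.0000]  mean=1.0526  Neff=5.7449  idx=[0, 0, 1, 1, 1, 2, 2, 2, 3, 4, 4, 5, 10]

N_eff = 5.7449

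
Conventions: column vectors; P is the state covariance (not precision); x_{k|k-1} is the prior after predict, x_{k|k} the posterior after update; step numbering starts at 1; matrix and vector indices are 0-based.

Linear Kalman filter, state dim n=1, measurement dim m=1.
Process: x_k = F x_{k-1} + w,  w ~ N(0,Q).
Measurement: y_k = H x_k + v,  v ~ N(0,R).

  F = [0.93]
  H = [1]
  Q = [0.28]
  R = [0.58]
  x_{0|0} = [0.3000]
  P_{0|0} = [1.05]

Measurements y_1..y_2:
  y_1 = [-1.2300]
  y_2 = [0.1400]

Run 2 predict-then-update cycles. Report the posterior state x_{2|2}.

x_post = [-0.2590]

step 1: x^-=[0.2790]  P^-=[1.1881]  S=[1.7681]  K=[0.6720]  nu=[-1.5090]  x^+=[-0.7350]  P^+=[0.3897]
step 2: x^-=[-0.6836]  P^-=[0.6171]  S=[1.1971]  K=[0.5155]  nu=[0.8236]  x^+=[-0.2590]  P^+=[0.2990]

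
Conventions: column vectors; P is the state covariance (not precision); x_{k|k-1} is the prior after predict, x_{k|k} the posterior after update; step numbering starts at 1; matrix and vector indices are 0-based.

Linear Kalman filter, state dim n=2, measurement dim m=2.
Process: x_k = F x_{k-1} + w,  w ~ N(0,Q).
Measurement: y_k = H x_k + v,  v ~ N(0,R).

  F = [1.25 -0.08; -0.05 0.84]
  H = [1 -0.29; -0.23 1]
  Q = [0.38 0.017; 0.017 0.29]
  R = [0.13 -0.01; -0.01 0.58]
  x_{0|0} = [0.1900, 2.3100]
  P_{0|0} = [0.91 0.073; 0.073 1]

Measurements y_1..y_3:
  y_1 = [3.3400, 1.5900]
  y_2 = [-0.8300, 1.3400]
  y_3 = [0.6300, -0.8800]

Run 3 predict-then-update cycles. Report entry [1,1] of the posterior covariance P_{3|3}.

P_post[1,1] = 0.2817

step 1: x^-=[0.0527, 1.9309]  P^-=[1.7937 -0.0301; -0.0301 0.9917]  S=[2.0246 -0.7423; -0.7423 1.6805]  K=[0.9471 0.1549; 0.0727 0.6264]  nu=[3.8473, -0.3288]  x^+=[3.6454, 2.0047]  P^+=[0.1552 0.1161; 0.1161 0.3893]
step 2: x^-=[4.3964, 1.5017]  P^-=[0.6018 0.1035; 0.1035 0.5553]  S=[0.7185 -0.1991; -0.1991 1.1195]  K=[0.8280 0.1160; 0.0541 0.4844]  nu=[-4.7909, 0.8495]  x^+=[0.5282, 1.6540]  P^+=[0.1324 0.0895; 0.0895 0.3010]
step 3: x^-=[0.5279, 1.3629]  P^-=[0.5709 0.0828; 0.0828 0.4952]  S=[0.6946 -0.1966; -0.1966 1.0673]  K=[0.8172 0.1051; 0.0409 0.4536]  nu=[0.4974, -2.1215]  x^+=[0.7114, 0.4208]  P^+=[0.1291 0.0825; 0.0825 0.2817]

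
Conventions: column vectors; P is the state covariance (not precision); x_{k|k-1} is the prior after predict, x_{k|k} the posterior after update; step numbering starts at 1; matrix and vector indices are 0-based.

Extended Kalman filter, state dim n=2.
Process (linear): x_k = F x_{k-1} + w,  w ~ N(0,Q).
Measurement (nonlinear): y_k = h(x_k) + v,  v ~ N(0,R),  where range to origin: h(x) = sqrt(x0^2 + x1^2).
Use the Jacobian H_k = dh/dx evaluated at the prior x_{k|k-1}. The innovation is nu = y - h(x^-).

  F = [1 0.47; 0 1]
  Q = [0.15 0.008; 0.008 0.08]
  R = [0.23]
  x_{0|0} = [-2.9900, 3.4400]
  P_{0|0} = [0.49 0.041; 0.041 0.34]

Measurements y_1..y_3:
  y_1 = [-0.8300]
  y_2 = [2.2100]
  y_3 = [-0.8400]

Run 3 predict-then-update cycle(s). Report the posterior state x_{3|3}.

step 1: x^-=[-1.3732, 3.4400]  P^-=[0.7536 0.2088; 0.2088 0.4200]  H_jac=[-0.3707 0.9287]  S=[0.5521]  K=[-0.1548; 0.5663]  nu=[-4.5340]  x^+=[-0.6711, 0.8722]  P^+=[0.7404 0.2572; 0.2572 0.2429]
step 2: x^-=[-0.2612, 0.8722]  P^-=[1.1859 0.3794; 0.3794 0.3229]  H_jac=[-0.2869 0.9580]  S=[0.4154]  K=[0.0560; 0.4827]  nu=[1.2995]  x^+=[-0.1884, 1.4995]  P^+=[1.1845 0.3682; 0.3682 0.2261]
step 3: x^-=[0.5164, 1.4995]  P^-=[1.7306 0.4824; 0.4824 0.3061]  H_jac=[0.3256 0.9455]  S=[0.9842]  K=[1.0360; 0.4537]  nu=[-2.4260]  x^+=[-1.9969, 0.3989]  P^+=[0.6742 0.0198; 0.0198 0.1035]

x_post = [-1.9969, 0.3989]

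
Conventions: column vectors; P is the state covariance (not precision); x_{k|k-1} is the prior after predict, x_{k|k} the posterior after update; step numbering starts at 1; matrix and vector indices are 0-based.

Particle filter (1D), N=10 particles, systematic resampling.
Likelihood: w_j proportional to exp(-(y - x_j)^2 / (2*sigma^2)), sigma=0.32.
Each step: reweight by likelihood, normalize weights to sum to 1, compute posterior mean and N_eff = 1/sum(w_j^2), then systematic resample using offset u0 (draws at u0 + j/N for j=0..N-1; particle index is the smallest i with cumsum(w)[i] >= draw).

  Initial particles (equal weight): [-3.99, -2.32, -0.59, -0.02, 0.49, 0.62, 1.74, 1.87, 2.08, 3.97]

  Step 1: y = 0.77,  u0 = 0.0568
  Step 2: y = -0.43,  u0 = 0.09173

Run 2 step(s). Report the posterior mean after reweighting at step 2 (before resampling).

step 1: w=[0.0000, 0.0000, 0.0001, 0.0290, 0.4162, 0.5468, 0.0062, 0.0017, 0.0001, 0.0000]  mean=0.5564  Neff=2.1138  idx=[4, 4, 4, 4, 5, 5, 5, 5, 5, 5]
step 2: w=[0.1749, 0.1749, 0.1749, 0.1749, 0.0501, 0.0501, 0.0501, 0.0501, 0.0501, 0.0501]  mean=0.5291  Neff=7.2790  idx=[0, 1, 1, 2, 2, 3, 3, 5, 7, 9]

post_mean = 0.5291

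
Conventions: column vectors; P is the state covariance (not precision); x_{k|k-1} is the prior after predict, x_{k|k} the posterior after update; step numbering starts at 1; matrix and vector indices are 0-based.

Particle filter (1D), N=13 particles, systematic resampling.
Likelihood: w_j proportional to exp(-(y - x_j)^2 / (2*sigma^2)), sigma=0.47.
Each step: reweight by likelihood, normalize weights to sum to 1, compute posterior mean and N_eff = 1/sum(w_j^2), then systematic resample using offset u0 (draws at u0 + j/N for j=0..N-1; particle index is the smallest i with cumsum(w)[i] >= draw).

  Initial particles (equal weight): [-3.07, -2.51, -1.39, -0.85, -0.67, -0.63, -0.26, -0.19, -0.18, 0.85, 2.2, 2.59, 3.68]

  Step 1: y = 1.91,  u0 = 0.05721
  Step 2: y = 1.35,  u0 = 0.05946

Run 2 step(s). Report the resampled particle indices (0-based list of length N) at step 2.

resampled_idx = [0, 0, 0, 1, 2, 3, 4, 4, 5, 6, 7, 8, 11]

step 1: w=[0.0000, 0.0000, 0.0000, 0.0000, 0.0000, 0.0000, 0.0000, 0.0000, 0.0000, 0.0625, 0.6575, 0.2793, 0.0007]  mean=2.2253  Neff=1.9449  idx=[9, 10, 10, 10, 10, 10, 10, 10, 10, 11, 11, 11, 11]
step 2: w=[0.2524, 0.0866, 0.0866, 0.0866, 0.0866, 0.0866, 0.0866, 0.0866, 0.0866, 0.0137, 0.0137, 0.0137, 0.0137]  mean=1.8807  Neff=8.0353  idx=[0, 0, 0, 1, 2, 3, 4, 4, 5, 6, 7, 8, 11]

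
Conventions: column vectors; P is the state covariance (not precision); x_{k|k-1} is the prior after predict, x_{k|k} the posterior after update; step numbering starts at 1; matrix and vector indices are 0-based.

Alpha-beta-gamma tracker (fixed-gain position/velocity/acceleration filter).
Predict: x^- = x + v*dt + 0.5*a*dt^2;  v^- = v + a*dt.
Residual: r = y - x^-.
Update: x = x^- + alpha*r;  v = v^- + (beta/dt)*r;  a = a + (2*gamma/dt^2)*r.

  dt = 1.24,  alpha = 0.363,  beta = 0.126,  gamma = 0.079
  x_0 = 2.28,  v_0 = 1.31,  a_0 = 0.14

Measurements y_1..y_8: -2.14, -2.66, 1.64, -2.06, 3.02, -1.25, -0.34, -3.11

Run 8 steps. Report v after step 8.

step 1: x_pred=4.0120  r=-6.1520  x^+=1.7788  v^+=0.8585  a^+=-0.4922
step 2: x_pred=2.4650  r=-5.1250  x^+=0.6046  v^+=-0.2726  a^+=-1.0188
step 3: x_pred=-0.5166  r=2.1566  x^+=0.2662  v^+=-1.3167  a^+=-0.7972
step 4: x_pred=-1.9794  r=-0.0806  x^+=-2.0087  v^+=-2.3134  a^+=-0.8055
step 5: x_pred=-5.4966  r=8.5166  x^+=-2.4051  v^+=-2.4468  a^+=0.0697
step 6: x_pred=-5.3856  r=4.1356  x^+=-3.8844  v^+=-1.9402  a^+=0.4946
step 7: x_pred=-5.9099  r=5.5699  x^+=-3.8880  v^+=-0.7609  a^+=1.0670
step 8: x_pred=-4.0112  r=0.9012  x^+=-3.6841  v^+=0.6538  a^+=1.1596

v_post = 0.6538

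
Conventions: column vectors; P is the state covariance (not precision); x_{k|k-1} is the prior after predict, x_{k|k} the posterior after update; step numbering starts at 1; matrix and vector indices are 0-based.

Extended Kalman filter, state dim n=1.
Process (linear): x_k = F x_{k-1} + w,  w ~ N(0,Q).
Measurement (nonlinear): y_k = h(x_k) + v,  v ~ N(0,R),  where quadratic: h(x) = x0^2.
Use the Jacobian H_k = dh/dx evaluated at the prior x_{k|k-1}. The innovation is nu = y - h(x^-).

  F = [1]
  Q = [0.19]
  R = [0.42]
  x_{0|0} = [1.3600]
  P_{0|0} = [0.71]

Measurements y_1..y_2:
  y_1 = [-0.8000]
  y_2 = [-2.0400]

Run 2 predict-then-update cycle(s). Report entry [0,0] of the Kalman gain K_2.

step 1: x^-=[1.3600]  P^-=[0.9000]  H_jac=[2.7200]  S=[7.0786]  K=[0.3458]  nu=[-2.6496]  x^+=[0.4437]  P^+=[0.0534]
step 2: x^-=[0.4437]  P^-=[0.2434]  H_jac=[0.8874]  S=[0.6117]  K=[0.3531]  nu=[-2.2369]  x^+=[-0.3462]  P^+=[0.1671]

K[0,0] = 0.3531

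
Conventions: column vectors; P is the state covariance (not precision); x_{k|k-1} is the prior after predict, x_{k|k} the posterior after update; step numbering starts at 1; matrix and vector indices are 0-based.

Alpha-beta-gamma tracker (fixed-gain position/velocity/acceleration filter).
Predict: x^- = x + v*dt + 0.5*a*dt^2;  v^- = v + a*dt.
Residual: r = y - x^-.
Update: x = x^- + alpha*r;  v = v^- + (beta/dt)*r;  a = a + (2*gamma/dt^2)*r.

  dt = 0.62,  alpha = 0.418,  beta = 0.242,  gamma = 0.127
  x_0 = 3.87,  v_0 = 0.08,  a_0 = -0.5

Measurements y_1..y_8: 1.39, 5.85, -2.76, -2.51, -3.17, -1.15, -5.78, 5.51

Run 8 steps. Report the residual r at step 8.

resid = 12.5963

step 1: x_pred=3.8235  r=-2.4335  x^+=2.8063  v^+=-1.1799  a^+=-2.1080
step 2: x_pred=1.6696  r=4.1804  x^+=3.4170  v^+=-0.8551  a^+=0.6543
step 3: x_pred=3.0126  r=-5.7726  x^+=0.5997  v^+=-2.7026  a^+=-3.1601
step 4: x_pred=-1.6833  r=-0.8267  x^+=-2.0289  v^+=-4.9846  a^+=-3.7063
step 5: x_pred=-5.8317  r=2.6617  x^+=-4.7191  v^+=-6.2436  a^+=-1.9476
step 6: x_pred=-8.9644  r=7.8144  x^+=-5.6980  v^+=-4.4009  a^+=3.2160
step 7: x_pred=-7.8085  r=2.0285  x^+=-6.9606  v^+=-1.6153  a^+=4.5563
step 8: x_pred=-7.0863  r=12.5963  x^+=-1.8210  v^+=6.1263  a^+=12.8796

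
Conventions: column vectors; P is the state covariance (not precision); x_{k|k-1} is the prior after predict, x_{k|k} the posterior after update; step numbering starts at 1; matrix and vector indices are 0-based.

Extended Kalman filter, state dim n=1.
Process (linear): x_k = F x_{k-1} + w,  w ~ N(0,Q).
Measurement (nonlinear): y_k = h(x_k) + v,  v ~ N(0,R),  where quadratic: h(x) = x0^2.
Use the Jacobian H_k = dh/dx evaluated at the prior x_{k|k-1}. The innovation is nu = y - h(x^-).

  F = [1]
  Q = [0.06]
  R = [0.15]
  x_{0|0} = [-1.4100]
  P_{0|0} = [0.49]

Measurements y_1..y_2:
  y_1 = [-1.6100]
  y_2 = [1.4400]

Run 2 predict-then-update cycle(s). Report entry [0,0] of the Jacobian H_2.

H_jac[0,0] = -0.3528

step 1: x^-=[-1.4100]  P^-=[0.5500]  H_jac=[-2.8200]  S=[4.5238]  K=[-0.3429]  nu=[-3.5981]  x^+=[-0.1764]  P^+=[0.0182]
step 2: x^-=[-0.1764]  P^-=[0.0782]  H_jac=[-0.3528]  S=[0.1597]  K=[-0.1728]  nu=[1.4089]  x^+=[-0.4198]  P^+=[0.0735]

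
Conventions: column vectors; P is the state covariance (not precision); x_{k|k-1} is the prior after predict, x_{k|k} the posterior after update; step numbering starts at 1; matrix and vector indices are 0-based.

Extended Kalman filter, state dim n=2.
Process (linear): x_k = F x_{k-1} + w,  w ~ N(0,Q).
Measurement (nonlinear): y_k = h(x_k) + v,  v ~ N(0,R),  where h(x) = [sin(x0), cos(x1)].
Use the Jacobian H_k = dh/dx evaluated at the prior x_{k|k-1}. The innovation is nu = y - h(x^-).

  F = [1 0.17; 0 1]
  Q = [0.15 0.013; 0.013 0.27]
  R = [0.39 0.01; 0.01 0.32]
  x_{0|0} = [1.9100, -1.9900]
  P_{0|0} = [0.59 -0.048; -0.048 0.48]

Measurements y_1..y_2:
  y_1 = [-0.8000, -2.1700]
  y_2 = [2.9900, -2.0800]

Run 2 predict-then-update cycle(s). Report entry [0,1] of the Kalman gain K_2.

step 1: x^-=[1.5717, -1.9900]  P^-=[0.7376 0.0466; 0.0466 0.7500]  H_jac=[-0.0009 0.0000; 0.0000 0.9134]  S=[0.3900 0.0100; 0.0100 0.9457]  K=[-0.0029 0.0450; -0.0186 0.7246]  nu=[-1.8000, -1.7630]  x^+=[1.4974, -3.2339]  P^+=[0.7356 0.0157; 0.0157 0.2536]
step 2: x^-=[0.9477, -3.2339]  P^-=[0.8983 0.0719; 0.0719 0.5236]  H_jac=[0.5836 0.0000; 0.0000 -0.0921]  S=[0.6959 0.0061; 0.0061 0.3244]  K=[0.7536 -0.0347; 0.0616 -0.1499]  nu=[2.1779, -1.0843]  x^+=[2.6265, -2.9372]  P^+=[0.5030 0.0386; 0.0386 0.5138]

K[0,1] = -0.0347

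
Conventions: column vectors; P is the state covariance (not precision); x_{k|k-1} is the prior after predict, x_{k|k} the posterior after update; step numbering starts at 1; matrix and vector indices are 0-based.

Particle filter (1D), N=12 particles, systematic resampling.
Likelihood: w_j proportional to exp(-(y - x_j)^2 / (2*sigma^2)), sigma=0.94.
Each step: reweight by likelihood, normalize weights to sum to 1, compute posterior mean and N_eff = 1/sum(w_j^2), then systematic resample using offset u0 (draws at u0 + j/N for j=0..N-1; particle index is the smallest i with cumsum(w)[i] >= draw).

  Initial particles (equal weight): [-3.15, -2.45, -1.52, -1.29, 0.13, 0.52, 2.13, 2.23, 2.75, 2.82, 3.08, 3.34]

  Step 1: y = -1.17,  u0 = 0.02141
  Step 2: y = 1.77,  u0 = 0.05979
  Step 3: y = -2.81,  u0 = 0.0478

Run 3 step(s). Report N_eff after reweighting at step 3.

step 1: w=[0.0361, 0.1312, 0.3093, 0.3288, 0.1274, 0.0659, 0.0007, 0.0005, 0.0001, 0.0000, 0.0000, 0.0000]  mean=-1.2757  Neff=4.1167  idx=[0, 1, 2, 2, 2, 2, 3, 3, 3, 3, 4, 5]
step 2: w=[0.0000, 0.0001, 0.0033, 0.0033, 0.0033, 0.0033, 0.0076, 0.0076, 0.0076, 0.0076, 0.3307, 0.6257]  mean=0.3090  Neff=1.9954  idx=[10, 10, 10, 10, 11, 11, 11, 11, 11, 11, 11, 11]
step 3: w=[0.1665, 0.1665, 0.1665, 0.1665, 0.0417, 0.0417, 0.0417, 0.0417, 0.0417, 0.0417, 0.0417, 0.0417]  mean=0.2602  Neff=8.0092  idx=[0, 0, 1, 1, 2, 2, 3, 3, 5, 7, 9, 11]

N_eff = 8.0092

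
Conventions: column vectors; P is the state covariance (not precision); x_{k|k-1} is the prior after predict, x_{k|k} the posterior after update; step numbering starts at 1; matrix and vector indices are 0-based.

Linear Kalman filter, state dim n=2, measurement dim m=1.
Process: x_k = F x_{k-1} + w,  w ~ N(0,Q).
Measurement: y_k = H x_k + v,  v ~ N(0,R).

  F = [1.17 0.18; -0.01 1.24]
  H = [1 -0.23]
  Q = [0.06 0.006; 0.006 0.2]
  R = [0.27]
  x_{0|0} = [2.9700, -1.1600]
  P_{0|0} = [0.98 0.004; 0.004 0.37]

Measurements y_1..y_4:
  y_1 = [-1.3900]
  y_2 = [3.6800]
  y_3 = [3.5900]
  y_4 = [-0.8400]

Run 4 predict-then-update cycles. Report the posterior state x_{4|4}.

step 1: x^-=[3.2661, -1.4681]  P^-=[1.4152 0.0829; 0.0829 0.7689]  S=[1.6877]  K=[0.8272; -0.0557]  nu=[-4.9938]  x^+=[-0.8648, -1.1902]  P^+=[0.2603 0.1606; 0.1606 0.7637]
step 2: x^-=[-1.2261, -1.4671]  P^-=[0.5087 0.4061; 0.4061 1.3703]  S=[0.6644]  K=[0.6251; 0.1369]  nu=[4.5687]  x^+=[1.6298, -0.8415]  P^+=[0.2491 0.3493; 0.3493 1.3578]
step 3: x^-=[1.7553, -1.0598]  P^-=[0.5921 0.8122; 0.8122 2.2791]  S=[0.6090]  K=[0.6655; 0.4729]  nu=[1.5909]  x^+=[2.8140, -0.3073]  P^+=[0.3224 0.6206; 0.6206 2.1429]
step 4: x^-=[3.2371, -0.4092]  P^-=[0.8322 1.3797; 1.3797 3.4796]  S=[0.6515]  K=[0.7901; 0.8893]  nu=[-4.1712]  x^+=[-0.0588, -4.1187]  P^+=[0.4254 0.9219; 0.9219 2.9643]

x_post = [-0.0588, -4.1187]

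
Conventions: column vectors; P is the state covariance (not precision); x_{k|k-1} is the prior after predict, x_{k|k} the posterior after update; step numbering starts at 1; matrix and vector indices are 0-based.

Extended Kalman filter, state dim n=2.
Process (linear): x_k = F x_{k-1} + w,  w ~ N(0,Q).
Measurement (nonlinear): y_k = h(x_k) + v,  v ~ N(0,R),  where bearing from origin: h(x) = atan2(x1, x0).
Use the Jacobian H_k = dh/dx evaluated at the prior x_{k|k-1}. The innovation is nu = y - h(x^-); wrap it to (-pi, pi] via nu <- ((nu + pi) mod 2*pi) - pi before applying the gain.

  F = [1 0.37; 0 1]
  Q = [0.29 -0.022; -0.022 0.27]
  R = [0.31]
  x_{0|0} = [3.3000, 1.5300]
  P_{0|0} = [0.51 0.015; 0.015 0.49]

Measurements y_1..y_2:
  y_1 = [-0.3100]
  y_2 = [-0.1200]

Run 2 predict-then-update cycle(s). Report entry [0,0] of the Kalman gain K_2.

K[0,0] = 0.0214

step 1: x^-=[3.8661, 1.5300]  P^-=[0.8782 0.1743; 0.1743 0.7600]  H_jac=[-0.0885 0.2236]  S=[0.3480]  K=[-0.1113; 0.4441]  nu=[-0.6868]  x^+=[3.9426, 1.2250]  P^+=[0.8739 0.1915; 0.1915 0.6914]
step 2: x^-=[4.3958, 1.2250]  P^-=[1.4002 0.4253; 0.4253 0.9614]  H_jac=[-0.0588 0.2111]  S=[0.3471]  K=[0.0214; 0.5126]  nu=[-0.3918]  x^+=[4.3874, 1.0242]  P^+=[1.4001 0.4215; 0.4215 0.8702]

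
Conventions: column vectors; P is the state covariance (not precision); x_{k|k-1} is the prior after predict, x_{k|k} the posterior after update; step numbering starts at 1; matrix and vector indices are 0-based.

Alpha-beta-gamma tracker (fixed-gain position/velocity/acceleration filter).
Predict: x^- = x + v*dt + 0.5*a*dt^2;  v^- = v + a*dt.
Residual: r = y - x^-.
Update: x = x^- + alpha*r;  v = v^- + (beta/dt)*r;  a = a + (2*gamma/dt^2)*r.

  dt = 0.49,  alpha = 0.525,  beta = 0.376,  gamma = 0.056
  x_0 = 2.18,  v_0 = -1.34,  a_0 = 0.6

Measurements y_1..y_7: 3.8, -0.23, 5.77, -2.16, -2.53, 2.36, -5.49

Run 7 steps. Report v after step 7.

v_post = -4.1988

step 1: x_pred=1.5954  r=2.2046  x^+=2.7528  v^+=0.6457  a^+=1.6284
step 2: x_pred=3.2647  r=-3.4947  x^+=1.4300  v^+=-1.2381  a^+=-0.0018
step 3: x_pred=0.8231  r=4.9469  x^+=3.4202  v^+=2.5570  a^+=2.3058
step 4: x_pred=4.9500  r=-7.1100  x^+=1.2172  v^+=-1.7690  a^+=-1.0108
step 5: x_pred=0.2291  r=-2.7591  x^+=-1.2194  v^+=-4.3815  a^+=-2.2979
step 6: x_pred=-3.6422  r=6.0022  x^+=-0.4910  v^+=-0.9016  a^+=0.5020
step 7: x_pred=-0.8726  r=-4.6174  x^+=-3.2967  v^+=-4.1988  a^+=-1.6519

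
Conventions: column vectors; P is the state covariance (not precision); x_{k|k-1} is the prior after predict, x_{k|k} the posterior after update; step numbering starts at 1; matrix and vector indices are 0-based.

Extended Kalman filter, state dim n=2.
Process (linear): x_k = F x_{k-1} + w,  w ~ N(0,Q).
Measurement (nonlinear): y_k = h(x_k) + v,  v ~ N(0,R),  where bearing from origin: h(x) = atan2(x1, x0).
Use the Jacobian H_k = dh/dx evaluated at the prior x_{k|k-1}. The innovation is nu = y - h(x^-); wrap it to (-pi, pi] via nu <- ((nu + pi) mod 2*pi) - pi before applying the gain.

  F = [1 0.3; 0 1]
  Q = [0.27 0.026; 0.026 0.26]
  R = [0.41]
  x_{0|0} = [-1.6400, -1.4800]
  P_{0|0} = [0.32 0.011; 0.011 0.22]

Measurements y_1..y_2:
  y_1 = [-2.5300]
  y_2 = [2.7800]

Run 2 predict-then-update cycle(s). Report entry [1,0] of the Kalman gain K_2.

K[1,0] = -0.3344

step 1: x^-=[-2.0840, -1.4800]  P^-=[0.6164 0.1030; 0.1030 0.4800]  H_jac=[0.2265 -0.3190]  S=[0.4756]  K=[0.2245; -0.2729]  nu=[-0.0059]  x^+=[-2.0853, -1.4784]  P^+=[0.5924 0.1321; 0.1321 0.4446]
step 2: x^-=[-2.5288, -1.4784]  P^-=[0.9817 0.2915; 0.2915 0.7046]  H_jac=[0.1723 -0.2947]  S=[0.4707]  K=[0.1768; -0.3344]  nu=[-0.8906]  x^+=[-2.6863, -1.1805]  P^+=[0.9670 0.3193; 0.3193 0.6519]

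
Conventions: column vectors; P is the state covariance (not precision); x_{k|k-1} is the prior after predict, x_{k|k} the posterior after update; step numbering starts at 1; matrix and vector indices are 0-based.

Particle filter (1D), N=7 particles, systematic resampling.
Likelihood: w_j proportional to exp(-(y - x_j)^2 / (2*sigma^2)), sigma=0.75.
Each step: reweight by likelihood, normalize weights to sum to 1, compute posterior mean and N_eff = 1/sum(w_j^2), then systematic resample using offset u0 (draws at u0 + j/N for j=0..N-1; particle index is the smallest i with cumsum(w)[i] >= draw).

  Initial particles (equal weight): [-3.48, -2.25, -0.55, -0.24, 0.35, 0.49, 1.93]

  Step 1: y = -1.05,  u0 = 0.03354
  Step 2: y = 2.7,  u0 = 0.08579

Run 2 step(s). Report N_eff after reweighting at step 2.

N_eff = 1.3319

step 1: w=[0.0027, 0.1434, 0.4129, 0.2878, 0.0903, 0.0626, 0.0002]  mean=-0.5656  Neff=3.4964  idx=[1, 2, 2, 2, 3, 3, 4]
step 2: w=[0.0000, 0.0098, 0.0098, 0.0098, 0.0538, 0.0538, 0.8630]  mean=0.2601  Neff=1.3319  idx=[5, 6, 6, 6, 6, 6, 6]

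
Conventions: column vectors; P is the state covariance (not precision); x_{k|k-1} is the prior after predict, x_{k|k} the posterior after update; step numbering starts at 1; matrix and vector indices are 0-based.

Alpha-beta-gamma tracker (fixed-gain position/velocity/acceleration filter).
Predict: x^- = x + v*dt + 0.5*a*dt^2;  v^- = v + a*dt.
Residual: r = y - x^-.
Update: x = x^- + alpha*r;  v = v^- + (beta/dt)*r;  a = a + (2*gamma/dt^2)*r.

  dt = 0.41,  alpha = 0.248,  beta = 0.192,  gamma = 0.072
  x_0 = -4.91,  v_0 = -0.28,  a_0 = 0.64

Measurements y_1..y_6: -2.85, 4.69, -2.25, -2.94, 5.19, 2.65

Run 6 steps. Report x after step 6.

x_post = 7.0463

step 1: x_pred=-4.9710  r=2.1210  x^+=-4.4450  v^+=0.9757  a^+=2.4569
step 2: x_pred=-3.8385  r=8.5285  x^+=-1.7234  v^+=5.9768  a^+=9.7627
step 3: x_pred=1.5476  r=-3.7976  x^+=0.6058  v^+=8.2011  a^+=6.5095
step 4: x_pred=4.5154  r=-7.4554  x^+=2.6665  v^+=7.3787  a^+=0.1230
step 5: x_pred=5.7021  r=-0.5121  x^+=5.5751  v^+=7.1893  a^+=-0.3157
step 6: x_pred=8.4962  r=-5.8462  x^+=7.0463  v^+=4.3222  a^+=-5.3237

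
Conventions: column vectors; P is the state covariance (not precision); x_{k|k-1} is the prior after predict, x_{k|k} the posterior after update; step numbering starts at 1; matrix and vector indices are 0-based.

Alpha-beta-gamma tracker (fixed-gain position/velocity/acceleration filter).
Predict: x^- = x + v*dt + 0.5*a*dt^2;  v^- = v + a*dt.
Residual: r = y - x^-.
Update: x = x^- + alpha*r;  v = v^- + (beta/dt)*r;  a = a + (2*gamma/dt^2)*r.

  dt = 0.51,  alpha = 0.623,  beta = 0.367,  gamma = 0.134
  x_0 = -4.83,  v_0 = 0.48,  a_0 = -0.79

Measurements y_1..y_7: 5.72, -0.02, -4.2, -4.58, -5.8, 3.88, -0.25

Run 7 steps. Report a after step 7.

step 1: x_pred=-4.6879  r=10.4079  x^+=1.7962  v^+=7.5667  a^+=9.9341
step 2: x_pred=6.9472  r=-6.9672  x^+=2.6066  v^+=7.6195  a^+=2.7553
step 3: x_pred=6.8509  r=-11.0509  x^+=-0.0338  v^+=1.0724  a^+=-8.6312
step 4: x_pred=-0.6094  r=-3.9706  x^+=-3.0831  v^+=-6.1868  a^+=-12.7224
step 5: x_pred=-7.8929  r=2.0929  x^+=-6.5890  v^+=-11.1692  a^+=-10.5659
step 6: x_pred=-13.6594  r=17.5394  x^+=-2.7324  v^+=-3.9363  a^+=7.5062
step 7: x_pred=-3.7637  r=3.5137  x^+=-1.5747  v^+=2.4203  a^+=11.1266

a_post = 11.1266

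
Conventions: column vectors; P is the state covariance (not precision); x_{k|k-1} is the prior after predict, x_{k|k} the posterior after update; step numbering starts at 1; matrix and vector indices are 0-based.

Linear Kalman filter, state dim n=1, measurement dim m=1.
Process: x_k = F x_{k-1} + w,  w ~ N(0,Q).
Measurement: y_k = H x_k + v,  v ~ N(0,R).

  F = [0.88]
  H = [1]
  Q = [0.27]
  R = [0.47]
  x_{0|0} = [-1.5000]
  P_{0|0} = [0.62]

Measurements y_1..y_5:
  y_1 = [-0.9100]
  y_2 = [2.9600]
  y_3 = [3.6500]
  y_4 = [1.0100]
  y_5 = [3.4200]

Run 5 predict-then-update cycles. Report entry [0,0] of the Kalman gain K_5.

K[0,0] = 0.4880

step 1: x^-=[-1.3200]  P^-=[0.7501]  S=[1.2201]  K=[0.6148]  nu=[0.4100]  x^+=[-1.0679]  P^+=[0.2890]
step 2: x^-=[-0.9398]  P^-=[0.4938]  S=[0.9638]  K=[0.5123]  nu=[3.8998]  x^+=[1.0582]  P^+=[0.2408]
step 3: x^-=[0.9312]  P^-=[0.4565]  S=[0.9265]  K=[0.4927]  nu=[2.7188]  x^+=[2.2708]  P^+=[0.2316]
step 4: x^-=[1.9983]  P^-=[0.4493]  S=[0.9193]  K=[0.4888]  nu=[-0.9883]  x^+=[1.5152]  P^+=[0.2297]
step 5: x^-=[1.3334]  P^-=[0.4479]  S=[0.9179]  K=[0.4880]  nu=[2.0866]  x^+=[2.3516]  P^+=[0.2293]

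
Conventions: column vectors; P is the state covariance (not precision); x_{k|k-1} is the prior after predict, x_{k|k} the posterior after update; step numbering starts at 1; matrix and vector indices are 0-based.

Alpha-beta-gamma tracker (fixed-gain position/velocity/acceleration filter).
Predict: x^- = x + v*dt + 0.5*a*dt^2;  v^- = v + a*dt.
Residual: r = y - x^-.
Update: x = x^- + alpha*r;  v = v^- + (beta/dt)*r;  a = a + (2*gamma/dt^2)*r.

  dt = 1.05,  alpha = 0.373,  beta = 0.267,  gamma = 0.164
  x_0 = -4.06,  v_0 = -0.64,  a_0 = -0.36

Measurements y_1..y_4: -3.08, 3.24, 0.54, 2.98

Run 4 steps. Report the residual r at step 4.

resid = -3.7172

step 1: x_pred=-4.9304  r=1.8504  x^+=-4.2402  v^+=-0.5475  a^+=0.1905
step 2: x_pred=-4.7100  r=7.9500  x^+=-1.7447  v^+=1.6742  a^+=2.5557
step 3: x_pred=1.4220  r=-0.8820  x^+=1.0930  v^+=4.1334  a^+=2.2933
step 4: x_pred=6.6972  r=-3.7172  x^+=5.3107  v^+=5.5961  a^+=1.1874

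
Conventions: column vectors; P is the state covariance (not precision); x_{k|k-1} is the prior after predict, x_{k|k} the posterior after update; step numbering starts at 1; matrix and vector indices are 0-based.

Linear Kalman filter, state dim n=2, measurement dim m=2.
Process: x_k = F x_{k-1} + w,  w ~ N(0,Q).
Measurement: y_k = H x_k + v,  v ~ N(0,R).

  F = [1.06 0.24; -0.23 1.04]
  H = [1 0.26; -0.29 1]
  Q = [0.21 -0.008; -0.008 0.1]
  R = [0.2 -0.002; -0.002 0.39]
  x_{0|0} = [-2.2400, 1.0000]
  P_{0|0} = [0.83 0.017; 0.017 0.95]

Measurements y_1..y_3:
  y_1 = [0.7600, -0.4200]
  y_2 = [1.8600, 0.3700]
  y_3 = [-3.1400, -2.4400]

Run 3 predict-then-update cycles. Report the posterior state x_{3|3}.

x_post = [-1.1080, -1.4101]

step 1: x^-=[-2.1344, 1.5552]  P^-=[1.2060 0.0446; 0.0446 1.1633]  S=[1.5078 -0.0081; -0.0081 1.6289]  K=[0.8065 -0.1834; 0.2339 0.7074]  nu=[2.4900, -2.5942]  x^+=[0.3496, 0.3026]  P^+=[0.1680 -0.0244; -0.0244 0.2683]
step 2: x^-=[0.4432, 0.2343]  P^-=[0.4018 -0.0075; -0.0075 0.4108]  S=[0.6257 -0.0187; -0.0187 0.8390]  K=[0.6351 -0.1337; 0.1735 0.4961]  nu=[1.3559, 0.2642]  x^+=[1.2690, 0.6006]  P^+=[0.1313 -0.0154; -0.0154 0.1887]
step 3: x^-=[1.4893, 0.3328]  P^-=[0.3606 -0.0090; -0.0090 0.3184]  S=[0.5774 -0.0321; -0.0321 0.7439]  K=[0.6134 -0.1262; 0.1521 0.4380]  nu=[-4.7158, -2.3409]  x^+=[-1.1080, -1.4101]  P^+=[0.1265 -0.0137; -0.0137 0.1665]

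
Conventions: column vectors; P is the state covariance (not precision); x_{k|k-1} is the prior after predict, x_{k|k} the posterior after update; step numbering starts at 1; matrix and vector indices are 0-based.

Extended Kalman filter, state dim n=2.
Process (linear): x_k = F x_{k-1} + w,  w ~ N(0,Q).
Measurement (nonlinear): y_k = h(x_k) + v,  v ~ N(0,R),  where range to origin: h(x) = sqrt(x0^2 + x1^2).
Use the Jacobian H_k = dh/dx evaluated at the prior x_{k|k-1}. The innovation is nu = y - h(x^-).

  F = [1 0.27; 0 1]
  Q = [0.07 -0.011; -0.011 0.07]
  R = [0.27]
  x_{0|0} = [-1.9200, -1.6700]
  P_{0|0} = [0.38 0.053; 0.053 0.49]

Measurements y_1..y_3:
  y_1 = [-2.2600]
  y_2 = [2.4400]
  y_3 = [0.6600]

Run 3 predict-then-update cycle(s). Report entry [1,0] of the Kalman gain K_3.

K[1,0] = 0.3839

step 1: x^-=[-2.3709, -1.6700]  P^-=[0.5143 0.1743; 0.1743 0.5600]  H_jac=[-0.8175 -0.5759]  S=[0.9636]  K=[-0.5405; -0.4825]  nu=[-5.1600]  x^+=[0.4183, 0.8199]  P^+=[0.2328 -0.0770; -0.0770 0.3356]
step 2: x^-=[0.6397, 0.8199]  P^-=[0.2856 0.0026; 0.0026 0.4056]  H_jac=[0.6151 0.7884]  S=[0.6327]  K=[0.2809; 0.5079]  nu=[1.4000]  x^+=[1.0330, 1.5311]  P^+=[0.2357 -0.0877; -0.0877 0.2424]
step 3: x^-=[1.4464, 1.5311]  P^-=[0.2760 -0.0333; -0.0333 0.3124]  H_jac=[0.6867 0.7269]  S=[0.5320]  K=[0.3108; 0.3839]  nu=[-1.4462]  x^+=[0.9968, 0.9759]  P^+=[0.2246 -0.0967; -0.0967 0.2340]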